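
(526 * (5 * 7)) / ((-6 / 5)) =-46025 / 3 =-15341.67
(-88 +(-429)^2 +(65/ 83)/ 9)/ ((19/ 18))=274825912/ 1577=174271.35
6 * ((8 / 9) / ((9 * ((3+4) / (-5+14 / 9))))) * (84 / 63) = -1984 / 5103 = -0.39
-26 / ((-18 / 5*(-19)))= -65 / 171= -0.38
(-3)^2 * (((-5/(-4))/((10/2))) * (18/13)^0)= 9/4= 2.25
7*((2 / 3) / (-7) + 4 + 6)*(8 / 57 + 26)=309920 / 171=1812.40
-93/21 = -31/7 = -4.43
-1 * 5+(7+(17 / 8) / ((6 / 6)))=33 / 8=4.12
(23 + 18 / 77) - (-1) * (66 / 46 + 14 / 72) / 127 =188227957 / 8097012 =23.25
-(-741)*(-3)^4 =60021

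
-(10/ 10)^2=-1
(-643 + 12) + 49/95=-59896/95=-630.48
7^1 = 7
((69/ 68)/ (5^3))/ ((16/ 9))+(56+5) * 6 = 49776621/ 136000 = 366.00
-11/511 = -0.02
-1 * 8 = -8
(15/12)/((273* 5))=1/1092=0.00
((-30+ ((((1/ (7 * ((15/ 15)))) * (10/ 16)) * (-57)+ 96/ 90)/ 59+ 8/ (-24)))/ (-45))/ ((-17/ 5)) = -167411/ 842520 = -0.20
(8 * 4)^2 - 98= 926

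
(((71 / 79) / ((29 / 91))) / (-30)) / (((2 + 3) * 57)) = -6461 / 19588050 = -0.00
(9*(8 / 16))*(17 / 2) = 153 / 4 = 38.25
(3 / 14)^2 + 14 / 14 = 205 / 196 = 1.05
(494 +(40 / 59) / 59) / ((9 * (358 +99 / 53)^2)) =1610169362 / 3798947532747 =0.00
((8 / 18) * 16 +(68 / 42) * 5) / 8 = 479 / 252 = 1.90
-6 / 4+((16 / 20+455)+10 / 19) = 86417 / 190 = 454.83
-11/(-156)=11/156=0.07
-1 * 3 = -3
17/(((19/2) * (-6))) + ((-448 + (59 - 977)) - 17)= -78848/57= -1383.30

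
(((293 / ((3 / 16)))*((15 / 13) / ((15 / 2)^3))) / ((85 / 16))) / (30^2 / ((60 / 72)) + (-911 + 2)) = 600064 / 127544625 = 0.00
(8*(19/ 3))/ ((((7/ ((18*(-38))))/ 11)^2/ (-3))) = -8604807552/ 49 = -175608317.39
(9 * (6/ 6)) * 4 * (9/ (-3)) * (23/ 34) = -1242/ 17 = -73.06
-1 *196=-196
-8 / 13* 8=-64 / 13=-4.92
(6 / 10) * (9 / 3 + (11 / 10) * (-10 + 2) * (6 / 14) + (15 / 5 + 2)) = 444 / 175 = 2.54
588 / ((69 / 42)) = 8232 / 23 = 357.91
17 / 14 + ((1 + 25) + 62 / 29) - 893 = -350641 / 406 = -863.65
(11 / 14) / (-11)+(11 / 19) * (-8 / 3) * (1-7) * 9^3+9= 1798631 / 266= 6761.77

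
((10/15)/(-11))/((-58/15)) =5/319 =0.02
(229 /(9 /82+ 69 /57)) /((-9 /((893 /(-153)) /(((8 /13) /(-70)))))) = -72482939165 /5664978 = -12794.92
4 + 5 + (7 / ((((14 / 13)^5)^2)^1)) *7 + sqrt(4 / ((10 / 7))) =sqrt(70) / 5 + 190986897865 / 5903156224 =34.03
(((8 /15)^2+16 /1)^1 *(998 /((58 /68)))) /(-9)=-124326848 /58725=-2117.10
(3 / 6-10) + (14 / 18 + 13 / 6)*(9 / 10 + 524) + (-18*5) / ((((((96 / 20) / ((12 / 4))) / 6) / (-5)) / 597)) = 181615237 / 180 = 1008973.54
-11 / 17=-0.65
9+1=10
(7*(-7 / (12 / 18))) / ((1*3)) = -49 / 2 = -24.50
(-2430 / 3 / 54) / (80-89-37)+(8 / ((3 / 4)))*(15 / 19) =7645 / 874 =8.75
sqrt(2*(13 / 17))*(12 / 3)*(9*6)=267.13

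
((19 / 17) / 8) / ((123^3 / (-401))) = -7619 / 253077912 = -0.00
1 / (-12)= -1 / 12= -0.08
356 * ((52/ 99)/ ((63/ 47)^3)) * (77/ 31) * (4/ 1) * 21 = 7687885504/ 474579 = 16199.38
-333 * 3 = -999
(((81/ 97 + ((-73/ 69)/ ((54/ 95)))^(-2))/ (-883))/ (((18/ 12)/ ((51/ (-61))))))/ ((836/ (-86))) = -3832114426407/ 52517191116340775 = -0.00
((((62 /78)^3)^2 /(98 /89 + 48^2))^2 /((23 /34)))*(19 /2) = 2015221842055680158172563 /11985691590340855579381251521628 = 0.00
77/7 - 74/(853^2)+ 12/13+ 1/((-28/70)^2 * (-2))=665754539/75671336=8.80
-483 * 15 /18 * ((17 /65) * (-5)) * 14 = 95795 /13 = 7368.85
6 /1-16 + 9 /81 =-89 /9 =-9.89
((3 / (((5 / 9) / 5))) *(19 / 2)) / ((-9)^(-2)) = 41553 / 2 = 20776.50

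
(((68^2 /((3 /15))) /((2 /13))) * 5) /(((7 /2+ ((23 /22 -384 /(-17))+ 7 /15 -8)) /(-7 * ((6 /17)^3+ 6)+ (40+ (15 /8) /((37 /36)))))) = -37699876500 /2034223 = -18532.81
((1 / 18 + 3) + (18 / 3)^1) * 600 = 16300 / 3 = 5433.33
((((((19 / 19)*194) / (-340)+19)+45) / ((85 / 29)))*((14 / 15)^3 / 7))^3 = 230240130841555109229248 / 14498894367279052734375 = 15.88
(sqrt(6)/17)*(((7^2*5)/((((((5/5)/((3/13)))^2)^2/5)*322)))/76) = 14175*sqrt(6)/1697437352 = 0.00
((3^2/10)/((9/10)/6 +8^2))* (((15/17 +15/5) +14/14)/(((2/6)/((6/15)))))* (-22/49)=-197208/5343695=-0.04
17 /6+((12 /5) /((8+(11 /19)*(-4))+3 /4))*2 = 17503 /4890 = 3.58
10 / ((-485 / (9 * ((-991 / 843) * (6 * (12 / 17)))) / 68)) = 1712448 / 27257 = 62.83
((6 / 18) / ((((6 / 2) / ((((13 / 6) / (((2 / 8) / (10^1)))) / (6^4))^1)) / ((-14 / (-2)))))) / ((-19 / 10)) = -2275 / 83106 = -0.03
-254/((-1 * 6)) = 127/3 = 42.33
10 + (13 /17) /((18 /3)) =1033 /102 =10.13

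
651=651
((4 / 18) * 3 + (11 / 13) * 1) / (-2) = -59 / 78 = -0.76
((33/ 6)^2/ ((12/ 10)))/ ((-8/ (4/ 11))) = -55/ 48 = -1.15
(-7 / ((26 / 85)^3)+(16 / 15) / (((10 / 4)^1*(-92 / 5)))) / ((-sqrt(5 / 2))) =1483252483*sqrt(10) / 30318600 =154.71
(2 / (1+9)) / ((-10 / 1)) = -1 / 50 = -0.02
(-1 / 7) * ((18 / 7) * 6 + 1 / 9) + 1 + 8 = 2990 / 441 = 6.78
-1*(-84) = 84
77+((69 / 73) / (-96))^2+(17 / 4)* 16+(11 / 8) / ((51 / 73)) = 40901508835 / 278301696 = 146.97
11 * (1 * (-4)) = -44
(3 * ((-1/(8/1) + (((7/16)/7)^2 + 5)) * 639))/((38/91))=217884303/9728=22397.65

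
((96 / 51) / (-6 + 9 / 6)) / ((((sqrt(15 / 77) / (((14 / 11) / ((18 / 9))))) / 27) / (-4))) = 65.14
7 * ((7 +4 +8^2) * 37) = 19425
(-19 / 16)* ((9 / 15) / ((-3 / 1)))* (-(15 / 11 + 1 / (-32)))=-8911 / 28160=-0.32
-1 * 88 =-88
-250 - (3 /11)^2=-30259 /121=-250.07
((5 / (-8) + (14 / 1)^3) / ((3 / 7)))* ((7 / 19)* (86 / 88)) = 46242329 / 20064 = 2304.74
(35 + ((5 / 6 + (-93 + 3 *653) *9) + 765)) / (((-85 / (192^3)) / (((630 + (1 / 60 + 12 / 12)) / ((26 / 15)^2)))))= -884060926304256 / 2873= -307713514202.66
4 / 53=0.08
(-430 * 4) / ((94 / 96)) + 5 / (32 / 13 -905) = -968679535 / 551451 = -1756.60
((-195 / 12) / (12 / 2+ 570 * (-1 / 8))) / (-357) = -65 / 93177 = -0.00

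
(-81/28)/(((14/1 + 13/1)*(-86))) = 3/2408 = 0.00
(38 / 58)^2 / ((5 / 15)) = 1083 / 841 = 1.29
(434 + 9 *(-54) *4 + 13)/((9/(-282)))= 46906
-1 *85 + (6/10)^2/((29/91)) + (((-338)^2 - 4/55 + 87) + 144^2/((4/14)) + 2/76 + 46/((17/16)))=962707546209/5151850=186866.38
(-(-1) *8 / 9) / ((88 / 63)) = 7 / 11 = 0.64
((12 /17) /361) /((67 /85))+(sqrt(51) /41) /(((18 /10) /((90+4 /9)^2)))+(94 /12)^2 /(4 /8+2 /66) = 587732513 /5079270+3312980 * sqrt(51) /29889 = 907.29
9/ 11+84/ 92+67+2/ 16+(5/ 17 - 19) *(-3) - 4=4162469/ 34408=120.97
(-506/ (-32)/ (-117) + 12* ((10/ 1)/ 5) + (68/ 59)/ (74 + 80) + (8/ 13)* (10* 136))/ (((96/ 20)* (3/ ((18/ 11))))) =36603155665/ 374197824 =97.82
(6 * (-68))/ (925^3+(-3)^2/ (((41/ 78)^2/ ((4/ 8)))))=-685848/ 1330432730503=-0.00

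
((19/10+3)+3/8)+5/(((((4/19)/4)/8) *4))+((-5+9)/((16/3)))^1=7841/40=196.02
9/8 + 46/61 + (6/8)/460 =211093/112240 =1.88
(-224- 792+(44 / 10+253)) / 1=-3793 / 5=-758.60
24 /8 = 3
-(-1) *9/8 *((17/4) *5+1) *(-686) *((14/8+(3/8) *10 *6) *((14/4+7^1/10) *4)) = -559651491/80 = -6995643.64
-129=-129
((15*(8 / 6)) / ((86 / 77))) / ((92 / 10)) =1925 / 989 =1.95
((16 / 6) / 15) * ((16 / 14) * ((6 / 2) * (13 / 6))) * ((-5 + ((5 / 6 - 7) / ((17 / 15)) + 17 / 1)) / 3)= 2.89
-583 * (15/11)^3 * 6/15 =-71550/121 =-591.32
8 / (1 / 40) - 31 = 289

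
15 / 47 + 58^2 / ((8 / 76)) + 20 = 1502981 / 47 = 31978.32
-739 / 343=-2.15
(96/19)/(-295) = -96/5605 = -0.02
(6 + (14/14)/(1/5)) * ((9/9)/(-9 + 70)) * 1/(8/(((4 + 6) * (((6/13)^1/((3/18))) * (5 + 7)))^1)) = 5940/793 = 7.49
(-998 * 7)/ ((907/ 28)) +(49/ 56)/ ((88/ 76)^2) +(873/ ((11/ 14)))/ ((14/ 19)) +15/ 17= 77241684837/ 59702368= 1293.78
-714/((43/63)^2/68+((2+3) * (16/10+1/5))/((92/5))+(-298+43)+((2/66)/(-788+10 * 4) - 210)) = 536292137304/348893381917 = 1.54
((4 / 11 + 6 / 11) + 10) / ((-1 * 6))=-20 / 11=-1.82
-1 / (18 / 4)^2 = -4 / 81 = -0.05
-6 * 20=-120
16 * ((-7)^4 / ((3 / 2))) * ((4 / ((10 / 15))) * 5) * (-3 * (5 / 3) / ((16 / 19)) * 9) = -41057100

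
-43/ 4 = -10.75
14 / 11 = 1.27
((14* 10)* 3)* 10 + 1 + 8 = 4209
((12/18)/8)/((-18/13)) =-13/216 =-0.06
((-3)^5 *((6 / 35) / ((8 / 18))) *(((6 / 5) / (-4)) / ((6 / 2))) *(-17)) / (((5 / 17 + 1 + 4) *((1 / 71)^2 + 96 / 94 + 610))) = -49916017287 / 1013372395000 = -0.05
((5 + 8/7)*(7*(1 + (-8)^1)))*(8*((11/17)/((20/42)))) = -278124/85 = -3272.05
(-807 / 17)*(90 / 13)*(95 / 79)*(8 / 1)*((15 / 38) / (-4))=5447250 / 17459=312.00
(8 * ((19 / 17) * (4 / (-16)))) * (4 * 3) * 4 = -107.29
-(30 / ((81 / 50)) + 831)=-22937 / 27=-849.52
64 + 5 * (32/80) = 66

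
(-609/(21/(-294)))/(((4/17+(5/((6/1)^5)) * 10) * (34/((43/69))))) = 237568464/367471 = 646.50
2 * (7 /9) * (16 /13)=224 /117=1.91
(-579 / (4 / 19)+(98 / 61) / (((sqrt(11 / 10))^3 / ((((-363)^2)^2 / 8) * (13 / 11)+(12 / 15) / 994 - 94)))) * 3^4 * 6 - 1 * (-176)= -2672891 / 2+86737691244769551 * sqrt(110) / 524051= 1735922419970.67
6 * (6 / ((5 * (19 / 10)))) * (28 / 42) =48 / 19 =2.53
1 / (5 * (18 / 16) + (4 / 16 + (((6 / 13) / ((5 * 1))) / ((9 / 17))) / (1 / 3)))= 520 / 3327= 0.16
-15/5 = -3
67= 67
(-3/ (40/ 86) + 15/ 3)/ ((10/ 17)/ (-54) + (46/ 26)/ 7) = -1211301/ 202040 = -6.00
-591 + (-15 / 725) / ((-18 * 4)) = -2056679 / 3480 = -591.00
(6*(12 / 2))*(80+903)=35388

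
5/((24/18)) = 15/4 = 3.75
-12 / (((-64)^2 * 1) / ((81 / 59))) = -0.00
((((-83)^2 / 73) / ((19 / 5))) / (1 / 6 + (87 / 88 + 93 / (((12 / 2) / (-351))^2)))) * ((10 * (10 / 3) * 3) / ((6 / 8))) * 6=0.06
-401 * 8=-3208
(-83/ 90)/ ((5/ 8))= -332/ 225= -1.48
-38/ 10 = -19/ 5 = -3.80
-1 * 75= -75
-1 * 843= -843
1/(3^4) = 1/81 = 0.01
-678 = -678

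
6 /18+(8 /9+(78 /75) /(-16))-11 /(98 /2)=82267 /88200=0.93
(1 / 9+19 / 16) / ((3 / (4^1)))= 187 / 108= 1.73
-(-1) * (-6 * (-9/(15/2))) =36/5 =7.20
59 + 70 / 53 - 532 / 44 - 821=-450525 / 583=-772.77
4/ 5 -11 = -51/ 5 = -10.20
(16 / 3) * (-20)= -106.67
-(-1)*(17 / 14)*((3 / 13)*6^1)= 153 / 91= 1.68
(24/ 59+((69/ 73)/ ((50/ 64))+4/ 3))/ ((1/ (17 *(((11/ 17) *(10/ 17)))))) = 20964152/ 1098285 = 19.09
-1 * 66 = -66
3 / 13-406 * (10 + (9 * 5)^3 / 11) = -481538297 / 143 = -3367400.68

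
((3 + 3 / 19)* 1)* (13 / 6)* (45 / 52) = 5.92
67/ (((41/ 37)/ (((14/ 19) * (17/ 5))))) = 590002/ 3895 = 151.48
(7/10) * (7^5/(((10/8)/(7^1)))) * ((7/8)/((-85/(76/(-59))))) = 109531219/125375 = 873.63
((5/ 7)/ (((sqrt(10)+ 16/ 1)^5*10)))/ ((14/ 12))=45818/ 459833261769 - 88345*sqrt(10)/ 3678666094152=0.00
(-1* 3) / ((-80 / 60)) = 2.25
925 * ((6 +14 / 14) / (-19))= -340.79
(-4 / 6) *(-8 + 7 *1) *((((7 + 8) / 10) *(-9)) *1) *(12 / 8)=-27 / 2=-13.50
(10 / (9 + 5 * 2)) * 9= 90 / 19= 4.74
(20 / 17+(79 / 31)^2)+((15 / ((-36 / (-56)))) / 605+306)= 313.71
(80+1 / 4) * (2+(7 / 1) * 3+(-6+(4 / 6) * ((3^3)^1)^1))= 11235 / 4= 2808.75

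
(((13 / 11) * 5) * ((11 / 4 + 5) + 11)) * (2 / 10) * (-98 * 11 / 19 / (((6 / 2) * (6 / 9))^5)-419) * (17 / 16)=-2120191125 / 214016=-9906.69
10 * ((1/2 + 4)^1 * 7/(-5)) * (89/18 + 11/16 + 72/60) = -34433/80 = -430.41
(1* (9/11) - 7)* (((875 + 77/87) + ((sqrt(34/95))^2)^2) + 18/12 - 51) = -44129107246/8636925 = -5109.35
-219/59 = -3.71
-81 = -81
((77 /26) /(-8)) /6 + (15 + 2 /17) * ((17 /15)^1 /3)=105757 /18720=5.65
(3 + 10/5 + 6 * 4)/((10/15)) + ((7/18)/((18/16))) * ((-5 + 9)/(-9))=63199/1458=43.35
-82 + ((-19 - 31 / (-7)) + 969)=872.43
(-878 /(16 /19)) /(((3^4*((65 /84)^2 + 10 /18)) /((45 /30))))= -408709 /24435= -16.73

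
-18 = -18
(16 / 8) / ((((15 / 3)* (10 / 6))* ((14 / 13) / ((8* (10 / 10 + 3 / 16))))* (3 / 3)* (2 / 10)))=741 / 70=10.59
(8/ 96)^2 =1/ 144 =0.01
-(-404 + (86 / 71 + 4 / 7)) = 199902 / 497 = 402.22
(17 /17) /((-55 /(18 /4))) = -9 /110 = -0.08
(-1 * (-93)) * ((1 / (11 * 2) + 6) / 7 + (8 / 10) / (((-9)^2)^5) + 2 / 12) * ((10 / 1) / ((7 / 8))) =98001886919264 / 89494132959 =1095.06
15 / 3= 5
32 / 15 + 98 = 1502 / 15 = 100.13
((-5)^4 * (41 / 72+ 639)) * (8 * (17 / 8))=489270625 / 72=6795425.35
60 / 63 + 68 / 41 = 2248 / 861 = 2.61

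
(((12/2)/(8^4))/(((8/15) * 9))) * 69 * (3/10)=0.01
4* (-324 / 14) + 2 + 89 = -11 / 7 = -1.57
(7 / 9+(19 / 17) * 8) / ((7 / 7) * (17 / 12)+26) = 5948 / 16779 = 0.35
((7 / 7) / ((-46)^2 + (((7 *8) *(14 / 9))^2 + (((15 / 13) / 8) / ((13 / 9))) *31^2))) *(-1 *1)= -109512 / 1073250839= -0.00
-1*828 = -828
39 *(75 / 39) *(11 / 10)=165 / 2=82.50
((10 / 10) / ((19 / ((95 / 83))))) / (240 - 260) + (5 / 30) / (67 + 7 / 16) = -7 / 12948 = -0.00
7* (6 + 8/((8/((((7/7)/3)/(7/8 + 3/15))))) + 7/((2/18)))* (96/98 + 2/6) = 1725613/2709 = 636.99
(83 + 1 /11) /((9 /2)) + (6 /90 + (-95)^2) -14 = 4469618 /495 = 9029.53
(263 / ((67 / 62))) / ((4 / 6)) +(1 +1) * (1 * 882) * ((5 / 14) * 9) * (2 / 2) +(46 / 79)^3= 199366348123 / 33033613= 6035.26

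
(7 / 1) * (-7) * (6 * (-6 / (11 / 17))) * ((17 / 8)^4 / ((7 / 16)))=89450991 / 704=127061.07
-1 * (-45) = 45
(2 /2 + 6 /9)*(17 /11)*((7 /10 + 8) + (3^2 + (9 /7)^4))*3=8339979 /52822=157.89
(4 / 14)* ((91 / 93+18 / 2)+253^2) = 11907530 / 651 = 18291.14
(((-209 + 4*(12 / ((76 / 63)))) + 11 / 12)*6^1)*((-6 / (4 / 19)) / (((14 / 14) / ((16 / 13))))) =460452 / 13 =35419.38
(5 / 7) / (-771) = -5 / 5397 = -0.00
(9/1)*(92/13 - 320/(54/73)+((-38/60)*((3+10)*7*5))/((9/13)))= -196971/26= -7575.81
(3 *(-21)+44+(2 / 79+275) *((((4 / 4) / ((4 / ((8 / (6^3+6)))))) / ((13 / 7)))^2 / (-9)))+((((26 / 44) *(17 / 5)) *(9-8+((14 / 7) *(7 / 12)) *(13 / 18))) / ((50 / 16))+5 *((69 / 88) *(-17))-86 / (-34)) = -22683508428252667 / 276849580293000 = -81.93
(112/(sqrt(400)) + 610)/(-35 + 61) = 1539/65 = 23.68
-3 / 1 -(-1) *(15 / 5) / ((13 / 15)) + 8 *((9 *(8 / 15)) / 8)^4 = 12174 / 8125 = 1.50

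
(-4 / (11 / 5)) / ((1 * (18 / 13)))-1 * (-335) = 33035 / 99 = 333.69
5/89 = 0.06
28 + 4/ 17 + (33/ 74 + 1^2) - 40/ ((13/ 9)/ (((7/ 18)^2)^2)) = 173155279/ 5961033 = 29.05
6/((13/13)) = 6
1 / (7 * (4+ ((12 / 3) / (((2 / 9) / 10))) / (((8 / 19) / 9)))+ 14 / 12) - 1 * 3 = -242652 / 80885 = -3.00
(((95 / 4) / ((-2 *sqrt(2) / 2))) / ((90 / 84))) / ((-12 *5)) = 133 *sqrt(2) / 720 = 0.26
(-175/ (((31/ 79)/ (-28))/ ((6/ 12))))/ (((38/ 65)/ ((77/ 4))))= 484358875/ 2356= 205585.26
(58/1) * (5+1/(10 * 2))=2929/10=292.90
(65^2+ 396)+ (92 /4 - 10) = 4634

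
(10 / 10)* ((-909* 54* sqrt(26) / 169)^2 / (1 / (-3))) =-14456612376 / 2197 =-6580160.39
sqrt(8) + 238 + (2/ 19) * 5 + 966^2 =2 * sqrt(2) + 17734496/ 19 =933397.35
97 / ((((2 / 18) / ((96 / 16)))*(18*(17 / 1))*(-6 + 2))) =-291 / 68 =-4.28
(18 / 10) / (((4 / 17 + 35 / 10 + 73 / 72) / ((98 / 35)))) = 154224 / 145325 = 1.06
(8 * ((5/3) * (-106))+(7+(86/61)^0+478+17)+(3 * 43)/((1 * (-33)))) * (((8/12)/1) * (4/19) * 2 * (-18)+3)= 392210/209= 1876.60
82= 82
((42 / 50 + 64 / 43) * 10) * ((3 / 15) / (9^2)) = 5006 / 87075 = 0.06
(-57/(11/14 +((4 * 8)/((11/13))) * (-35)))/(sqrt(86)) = 4389 * sqrt(86)/8759917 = 0.00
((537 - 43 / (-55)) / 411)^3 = 25876552408552 / 11550839095125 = 2.24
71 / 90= 0.79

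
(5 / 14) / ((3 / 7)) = 5 / 6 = 0.83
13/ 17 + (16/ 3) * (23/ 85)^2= 25039/ 21675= 1.16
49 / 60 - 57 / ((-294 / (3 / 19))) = 2491 / 2940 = 0.85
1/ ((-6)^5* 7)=-1/ 54432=-0.00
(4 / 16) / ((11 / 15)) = 15 / 44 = 0.34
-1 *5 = -5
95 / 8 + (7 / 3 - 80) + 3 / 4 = -1561 / 24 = -65.04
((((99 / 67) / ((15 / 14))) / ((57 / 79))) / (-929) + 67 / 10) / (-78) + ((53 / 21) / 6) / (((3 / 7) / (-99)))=-97.25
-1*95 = -95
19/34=0.56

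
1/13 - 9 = -116/13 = -8.92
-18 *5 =-90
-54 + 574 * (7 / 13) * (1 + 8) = 35460 / 13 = 2727.69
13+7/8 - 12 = 15/8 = 1.88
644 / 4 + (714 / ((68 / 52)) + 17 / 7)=4966 / 7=709.43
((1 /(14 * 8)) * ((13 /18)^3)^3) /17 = 10604499373 /377676088860672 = 0.00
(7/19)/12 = 7/228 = 0.03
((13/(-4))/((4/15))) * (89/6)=-5785/32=-180.78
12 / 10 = 1.20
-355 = -355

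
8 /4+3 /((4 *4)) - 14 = -189 /16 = -11.81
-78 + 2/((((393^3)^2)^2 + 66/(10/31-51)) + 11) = -78.00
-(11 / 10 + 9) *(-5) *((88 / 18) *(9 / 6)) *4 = 4444 / 3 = 1481.33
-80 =-80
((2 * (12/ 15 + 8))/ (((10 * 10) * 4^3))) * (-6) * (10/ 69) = -11/ 4600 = -0.00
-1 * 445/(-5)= 89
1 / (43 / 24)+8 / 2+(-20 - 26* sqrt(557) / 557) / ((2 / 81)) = -34634 / 43 - 1053* sqrt(557) / 557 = -850.06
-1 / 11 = -0.09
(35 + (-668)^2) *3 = 1338777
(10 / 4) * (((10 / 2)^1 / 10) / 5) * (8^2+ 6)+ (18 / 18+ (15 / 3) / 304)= 5629 / 304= 18.52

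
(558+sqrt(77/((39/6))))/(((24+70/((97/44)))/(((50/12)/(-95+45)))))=-9021/10816-97 *sqrt(2002)/843648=-0.84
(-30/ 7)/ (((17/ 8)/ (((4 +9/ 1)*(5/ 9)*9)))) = -15600/ 119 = -131.09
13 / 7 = 1.86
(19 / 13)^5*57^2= 8044845651 / 371293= 21667.11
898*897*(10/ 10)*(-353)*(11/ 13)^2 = -2646582906/ 13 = -203583300.46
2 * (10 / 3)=20 / 3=6.67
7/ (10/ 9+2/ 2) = 63/ 19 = 3.32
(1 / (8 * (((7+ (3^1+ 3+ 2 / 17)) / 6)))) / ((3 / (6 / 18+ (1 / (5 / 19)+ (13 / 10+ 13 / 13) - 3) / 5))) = 2431 / 133800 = 0.02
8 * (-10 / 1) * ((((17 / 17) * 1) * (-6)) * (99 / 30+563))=271824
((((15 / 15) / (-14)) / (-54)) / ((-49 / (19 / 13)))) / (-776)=19 / 373699872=0.00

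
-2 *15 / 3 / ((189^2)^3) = -10 / 45579633110361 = -0.00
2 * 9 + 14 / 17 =18.82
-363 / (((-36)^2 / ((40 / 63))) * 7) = -0.03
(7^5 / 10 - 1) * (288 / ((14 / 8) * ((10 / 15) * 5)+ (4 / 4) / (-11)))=159638688 / 1895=84242.05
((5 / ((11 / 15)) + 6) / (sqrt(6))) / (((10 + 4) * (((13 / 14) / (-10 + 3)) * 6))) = -329 * sqrt(6) / 1716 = -0.47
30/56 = 0.54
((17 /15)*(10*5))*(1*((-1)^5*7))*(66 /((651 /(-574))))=23083.44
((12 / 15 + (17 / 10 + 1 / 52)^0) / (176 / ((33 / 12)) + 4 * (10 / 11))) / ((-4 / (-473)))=3.15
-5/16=-0.31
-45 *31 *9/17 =-12555/17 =-738.53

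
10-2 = 8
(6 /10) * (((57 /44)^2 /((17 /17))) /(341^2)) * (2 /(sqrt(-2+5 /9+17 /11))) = 29241 * sqrt(110) /5628000400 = 0.00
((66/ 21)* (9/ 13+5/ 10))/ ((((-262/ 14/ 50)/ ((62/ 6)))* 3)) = -528550/ 15327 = -34.48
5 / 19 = 0.26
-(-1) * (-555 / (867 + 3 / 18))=-3330 / 5203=-0.64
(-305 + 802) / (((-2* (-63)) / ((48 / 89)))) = 568 / 267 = 2.13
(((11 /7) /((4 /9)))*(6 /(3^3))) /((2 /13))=143 /28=5.11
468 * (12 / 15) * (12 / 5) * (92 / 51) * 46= 31689216 / 425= 74562.86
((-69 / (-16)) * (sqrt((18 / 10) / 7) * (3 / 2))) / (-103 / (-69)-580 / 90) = -128547 * sqrt(35) / 1148000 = -0.66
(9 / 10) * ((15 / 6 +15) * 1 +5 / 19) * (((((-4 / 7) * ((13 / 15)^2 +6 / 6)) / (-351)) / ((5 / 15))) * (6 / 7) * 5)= 7092 / 12103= 0.59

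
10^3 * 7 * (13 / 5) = 18200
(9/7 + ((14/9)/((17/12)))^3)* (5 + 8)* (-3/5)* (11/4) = -346513453/6190380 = -55.98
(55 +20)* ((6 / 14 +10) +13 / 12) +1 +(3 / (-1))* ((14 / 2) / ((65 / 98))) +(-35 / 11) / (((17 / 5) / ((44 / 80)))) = 12874391 / 15470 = 832.22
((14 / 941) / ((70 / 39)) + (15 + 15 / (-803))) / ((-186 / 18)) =-169897401 / 117121565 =-1.45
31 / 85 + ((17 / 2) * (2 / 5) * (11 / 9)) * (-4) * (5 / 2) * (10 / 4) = -103.52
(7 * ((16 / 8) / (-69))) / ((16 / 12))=-7 / 46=-0.15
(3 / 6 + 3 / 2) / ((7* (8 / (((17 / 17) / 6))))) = 1 / 168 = 0.01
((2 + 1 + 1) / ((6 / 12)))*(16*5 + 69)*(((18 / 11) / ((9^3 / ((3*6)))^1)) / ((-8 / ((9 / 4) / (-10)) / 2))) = 149 / 55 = 2.71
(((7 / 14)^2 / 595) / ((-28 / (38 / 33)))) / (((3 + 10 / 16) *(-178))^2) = -38 / 915598251645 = -0.00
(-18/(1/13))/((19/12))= -2808/19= -147.79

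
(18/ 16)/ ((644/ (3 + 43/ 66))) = 723/ 113344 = 0.01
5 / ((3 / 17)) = 85 / 3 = 28.33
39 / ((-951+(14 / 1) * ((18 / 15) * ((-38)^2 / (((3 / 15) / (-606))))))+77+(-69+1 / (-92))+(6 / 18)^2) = -32292 / 60863232049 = -0.00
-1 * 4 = -4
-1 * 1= -1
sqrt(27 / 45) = sqrt(15) / 5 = 0.77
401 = 401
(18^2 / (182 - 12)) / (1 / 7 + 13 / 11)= 2079 / 1445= 1.44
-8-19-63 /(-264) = -2355 /88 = -26.76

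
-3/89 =-0.03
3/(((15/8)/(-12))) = -96/5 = -19.20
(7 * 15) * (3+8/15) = 371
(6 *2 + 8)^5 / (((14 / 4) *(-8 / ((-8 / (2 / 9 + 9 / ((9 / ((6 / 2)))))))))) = 57600000 / 203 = 283743.84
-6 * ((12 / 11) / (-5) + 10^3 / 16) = -20553 / 55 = -373.69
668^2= 446224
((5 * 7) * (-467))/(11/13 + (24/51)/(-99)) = -357612255/18409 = -19425.95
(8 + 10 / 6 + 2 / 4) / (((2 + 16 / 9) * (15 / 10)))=61 / 34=1.79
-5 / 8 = -0.62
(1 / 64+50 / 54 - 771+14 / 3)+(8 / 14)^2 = -64779605 / 84672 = -765.07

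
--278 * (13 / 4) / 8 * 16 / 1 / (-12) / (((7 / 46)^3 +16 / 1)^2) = -4280013622768 / 7279465448883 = -0.59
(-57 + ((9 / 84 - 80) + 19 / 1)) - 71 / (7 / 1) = -3585 / 28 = -128.04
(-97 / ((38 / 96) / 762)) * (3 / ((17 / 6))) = -197714.23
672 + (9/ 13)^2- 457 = 215.48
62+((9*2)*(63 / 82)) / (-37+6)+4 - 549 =-614460 / 1271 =-483.45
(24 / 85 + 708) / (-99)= -20068 / 2805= -7.15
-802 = -802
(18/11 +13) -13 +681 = 7509/11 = 682.64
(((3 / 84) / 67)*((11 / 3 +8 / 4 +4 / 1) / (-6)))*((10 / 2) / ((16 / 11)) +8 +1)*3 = -5771 / 180096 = -0.03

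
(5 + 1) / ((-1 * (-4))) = 3 / 2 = 1.50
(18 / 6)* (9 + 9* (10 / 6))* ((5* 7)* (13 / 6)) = 5460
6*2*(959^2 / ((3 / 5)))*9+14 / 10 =827712907 / 5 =165542581.40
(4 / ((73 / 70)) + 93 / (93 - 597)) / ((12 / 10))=223885 / 73584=3.04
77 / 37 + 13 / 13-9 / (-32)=3981 / 1184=3.36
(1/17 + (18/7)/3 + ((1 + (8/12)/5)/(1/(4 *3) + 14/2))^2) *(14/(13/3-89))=-210087/1349375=-0.16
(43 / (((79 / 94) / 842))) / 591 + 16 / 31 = 73.41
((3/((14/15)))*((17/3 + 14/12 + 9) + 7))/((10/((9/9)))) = 411/56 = 7.34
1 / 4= 0.25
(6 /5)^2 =36 /25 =1.44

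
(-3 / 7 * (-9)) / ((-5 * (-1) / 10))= 54 / 7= 7.71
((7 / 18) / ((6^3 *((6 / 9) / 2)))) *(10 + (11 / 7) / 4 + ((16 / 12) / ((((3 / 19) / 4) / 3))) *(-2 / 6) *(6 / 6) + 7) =-4129 / 46656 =-0.09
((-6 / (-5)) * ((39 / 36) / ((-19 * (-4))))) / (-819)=-1 / 47880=-0.00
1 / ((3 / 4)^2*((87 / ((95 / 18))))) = 760 / 7047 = 0.11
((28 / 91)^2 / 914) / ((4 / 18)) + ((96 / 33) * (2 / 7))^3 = 20262602740 / 35259413189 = 0.57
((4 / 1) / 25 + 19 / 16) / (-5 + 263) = 0.01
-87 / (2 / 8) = -348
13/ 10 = 1.30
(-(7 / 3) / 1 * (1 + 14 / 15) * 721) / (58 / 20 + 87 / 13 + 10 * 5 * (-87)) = 131222 / 175113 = 0.75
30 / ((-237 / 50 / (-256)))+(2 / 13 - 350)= 1304708 / 1027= 1270.41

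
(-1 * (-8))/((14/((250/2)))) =500/7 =71.43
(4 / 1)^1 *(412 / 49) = 1648 / 49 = 33.63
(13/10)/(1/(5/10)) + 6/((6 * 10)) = 3/4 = 0.75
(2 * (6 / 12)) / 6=1 / 6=0.17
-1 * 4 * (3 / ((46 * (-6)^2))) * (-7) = 0.05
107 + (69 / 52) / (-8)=44443 / 416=106.83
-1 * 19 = -19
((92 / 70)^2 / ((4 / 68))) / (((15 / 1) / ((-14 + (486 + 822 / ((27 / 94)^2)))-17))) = 91067758388 / 4465125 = 20395.34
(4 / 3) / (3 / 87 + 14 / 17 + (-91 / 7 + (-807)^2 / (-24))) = -15776 / 321209421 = -0.00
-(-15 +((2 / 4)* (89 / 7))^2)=-25.41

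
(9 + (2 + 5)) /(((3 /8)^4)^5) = 18446744073709551616 /3486784401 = 5290474532.47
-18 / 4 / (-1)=9 / 2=4.50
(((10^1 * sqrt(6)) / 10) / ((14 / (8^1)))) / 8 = sqrt(6) / 14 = 0.17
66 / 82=33 / 41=0.80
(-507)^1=-507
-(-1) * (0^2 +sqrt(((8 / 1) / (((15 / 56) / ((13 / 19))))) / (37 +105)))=4 * sqrt(3682770) / 20235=0.38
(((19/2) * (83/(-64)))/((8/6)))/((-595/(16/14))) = 4731/266560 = 0.02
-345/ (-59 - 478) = 115/ 179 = 0.64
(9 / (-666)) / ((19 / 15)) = -15 / 1406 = -0.01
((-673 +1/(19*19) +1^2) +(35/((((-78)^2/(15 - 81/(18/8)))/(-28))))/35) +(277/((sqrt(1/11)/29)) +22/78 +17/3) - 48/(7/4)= -888351388/1281189 +8033*sqrt(11)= 25949.07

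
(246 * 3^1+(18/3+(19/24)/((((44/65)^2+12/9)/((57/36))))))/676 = 1623421417/1473658368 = 1.10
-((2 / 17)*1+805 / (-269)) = 13147 / 4573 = 2.87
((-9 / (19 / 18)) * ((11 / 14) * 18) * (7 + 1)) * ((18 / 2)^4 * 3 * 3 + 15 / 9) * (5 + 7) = -90917240832 / 133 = -683588276.93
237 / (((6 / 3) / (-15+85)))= 8295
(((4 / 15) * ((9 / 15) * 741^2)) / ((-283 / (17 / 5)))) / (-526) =18668754 / 9303625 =2.01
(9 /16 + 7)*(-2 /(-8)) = 1.89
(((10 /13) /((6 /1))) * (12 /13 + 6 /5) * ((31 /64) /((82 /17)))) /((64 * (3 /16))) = 12121 /5321472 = 0.00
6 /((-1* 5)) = -1.20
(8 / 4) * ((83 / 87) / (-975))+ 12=1017734 / 84825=12.00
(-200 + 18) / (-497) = 26 / 71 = 0.37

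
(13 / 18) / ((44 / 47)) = 611 / 792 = 0.77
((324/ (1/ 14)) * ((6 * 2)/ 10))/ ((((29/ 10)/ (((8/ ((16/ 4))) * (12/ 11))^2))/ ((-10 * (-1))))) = 313528320/ 3509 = 89349.76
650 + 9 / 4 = 2609 / 4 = 652.25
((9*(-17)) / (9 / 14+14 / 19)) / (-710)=20349 / 130285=0.16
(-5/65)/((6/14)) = -0.18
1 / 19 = 0.05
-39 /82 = -0.48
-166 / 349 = -0.48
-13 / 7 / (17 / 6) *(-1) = 78 / 119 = 0.66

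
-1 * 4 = -4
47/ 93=0.51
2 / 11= 0.18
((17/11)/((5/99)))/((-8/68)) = -2601/10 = -260.10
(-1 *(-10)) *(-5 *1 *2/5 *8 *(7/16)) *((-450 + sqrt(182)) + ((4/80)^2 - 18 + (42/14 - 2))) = 1307593/40 - 70 *sqrt(182) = 31745.47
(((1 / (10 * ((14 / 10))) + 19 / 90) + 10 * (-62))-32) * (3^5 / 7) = -5542857 / 245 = -22623.91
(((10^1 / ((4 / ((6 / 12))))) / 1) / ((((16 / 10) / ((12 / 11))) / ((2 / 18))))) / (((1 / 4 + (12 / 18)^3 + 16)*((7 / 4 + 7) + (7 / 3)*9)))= 450 / 2339183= 0.00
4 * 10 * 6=240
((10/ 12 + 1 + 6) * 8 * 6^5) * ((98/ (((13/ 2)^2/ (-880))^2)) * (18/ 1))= 10650665720217600/ 28561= 372909412143.05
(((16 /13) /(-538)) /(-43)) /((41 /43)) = 8 /143377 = 0.00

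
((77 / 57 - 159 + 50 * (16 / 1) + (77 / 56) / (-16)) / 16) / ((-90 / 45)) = -4685965 / 233472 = -20.07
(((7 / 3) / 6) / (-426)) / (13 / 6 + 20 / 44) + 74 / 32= 4089623 / 1768752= 2.31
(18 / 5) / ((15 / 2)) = 12 / 25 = 0.48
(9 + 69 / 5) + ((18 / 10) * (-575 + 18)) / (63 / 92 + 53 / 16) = -335418 / 1471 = -228.02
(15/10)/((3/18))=9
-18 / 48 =-3 / 8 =-0.38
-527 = -527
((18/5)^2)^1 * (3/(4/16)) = 3888/25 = 155.52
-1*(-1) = 1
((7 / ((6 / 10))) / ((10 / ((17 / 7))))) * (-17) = -48.17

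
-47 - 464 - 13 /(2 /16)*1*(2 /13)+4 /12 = -1580 /3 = -526.67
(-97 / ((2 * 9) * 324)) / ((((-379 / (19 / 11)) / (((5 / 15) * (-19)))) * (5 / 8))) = -35017 / 45588015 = -0.00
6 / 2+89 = 92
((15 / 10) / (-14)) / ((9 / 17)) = -17 / 84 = -0.20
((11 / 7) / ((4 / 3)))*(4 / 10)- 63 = -4377 / 70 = -62.53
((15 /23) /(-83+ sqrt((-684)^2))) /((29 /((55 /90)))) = 55 /2405202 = 0.00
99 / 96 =33 / 32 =1.03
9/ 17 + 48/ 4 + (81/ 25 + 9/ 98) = 15.86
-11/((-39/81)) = 297/13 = 22.85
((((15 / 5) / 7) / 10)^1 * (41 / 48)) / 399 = 41 / 446880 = 0.00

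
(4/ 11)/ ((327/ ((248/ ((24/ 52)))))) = 6448/ 10791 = 0.60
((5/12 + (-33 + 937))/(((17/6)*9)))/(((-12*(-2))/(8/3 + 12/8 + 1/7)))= 1964393/308448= 6.37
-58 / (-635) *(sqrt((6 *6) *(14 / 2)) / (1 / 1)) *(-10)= -696 *sqrt(7) / 127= -14.50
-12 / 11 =-1.09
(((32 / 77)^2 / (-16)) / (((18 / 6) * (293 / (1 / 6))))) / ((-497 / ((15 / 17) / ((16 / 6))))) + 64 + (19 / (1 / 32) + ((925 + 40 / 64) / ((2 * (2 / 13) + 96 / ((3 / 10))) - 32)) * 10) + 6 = 156256036484769993 / 220046241175376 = 710.11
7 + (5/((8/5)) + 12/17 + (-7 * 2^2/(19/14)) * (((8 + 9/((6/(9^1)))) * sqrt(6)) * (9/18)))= 1473/136- 4214 * sqrt(6)/19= -532.44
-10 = -10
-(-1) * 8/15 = 8/15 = 0.53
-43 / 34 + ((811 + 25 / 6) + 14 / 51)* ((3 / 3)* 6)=166307 / 34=4891.38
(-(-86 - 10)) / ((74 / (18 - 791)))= -37104 / 37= -1002.81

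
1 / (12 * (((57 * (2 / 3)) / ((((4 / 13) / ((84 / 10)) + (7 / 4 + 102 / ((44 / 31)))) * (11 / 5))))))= 884687 / 2489760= 0.36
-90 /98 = -45 /49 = -0.92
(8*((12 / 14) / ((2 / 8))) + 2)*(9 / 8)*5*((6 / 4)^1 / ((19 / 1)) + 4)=718425 / 1064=675.21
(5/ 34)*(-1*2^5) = -4.71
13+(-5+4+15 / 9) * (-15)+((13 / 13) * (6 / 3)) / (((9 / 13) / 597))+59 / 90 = 1728.32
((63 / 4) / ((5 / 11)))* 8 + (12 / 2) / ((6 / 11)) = 288.20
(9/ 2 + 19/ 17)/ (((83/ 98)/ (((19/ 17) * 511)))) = 90866531/ 23987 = 3788.16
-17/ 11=-1.55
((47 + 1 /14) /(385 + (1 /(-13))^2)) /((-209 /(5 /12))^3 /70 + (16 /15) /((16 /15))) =-69606875 /1026446845666292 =-0.00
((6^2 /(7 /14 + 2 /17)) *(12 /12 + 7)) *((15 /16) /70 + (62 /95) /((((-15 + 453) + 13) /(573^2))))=465116092074 /2099405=221546.62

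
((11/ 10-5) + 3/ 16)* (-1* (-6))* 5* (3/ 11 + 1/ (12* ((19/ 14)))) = -37.21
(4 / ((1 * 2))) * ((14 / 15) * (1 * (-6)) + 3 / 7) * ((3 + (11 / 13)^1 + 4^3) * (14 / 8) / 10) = -79821 / 650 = -122.80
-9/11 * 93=-837/11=-76.09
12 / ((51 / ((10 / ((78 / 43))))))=860 / 663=1.30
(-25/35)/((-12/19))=95/84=1.13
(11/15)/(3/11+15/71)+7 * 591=23465381/5670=4138.52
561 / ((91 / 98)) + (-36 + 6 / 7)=569.01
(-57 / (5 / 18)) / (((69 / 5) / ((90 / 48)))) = -2565 / 92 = -27.88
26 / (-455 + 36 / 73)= -1898 / 33179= -0.06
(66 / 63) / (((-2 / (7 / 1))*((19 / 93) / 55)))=-18755 / 19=-987.11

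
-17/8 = -2.12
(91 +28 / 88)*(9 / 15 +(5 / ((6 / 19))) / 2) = 1026599 / 1320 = 777.73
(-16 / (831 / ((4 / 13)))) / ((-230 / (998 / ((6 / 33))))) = 175648 / 1242345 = 0.14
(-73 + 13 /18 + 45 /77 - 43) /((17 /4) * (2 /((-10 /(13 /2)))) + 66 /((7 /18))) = -0.70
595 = 595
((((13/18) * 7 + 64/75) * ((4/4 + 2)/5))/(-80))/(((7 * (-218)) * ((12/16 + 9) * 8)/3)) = 2659/2380560000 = 0.00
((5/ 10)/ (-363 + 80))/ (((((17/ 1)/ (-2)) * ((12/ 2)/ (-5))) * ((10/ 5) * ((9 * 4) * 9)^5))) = -5/ 206130213927456768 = -0.00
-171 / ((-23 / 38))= 6498 / 23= 282.52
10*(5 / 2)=25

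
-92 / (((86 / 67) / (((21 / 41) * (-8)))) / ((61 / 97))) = 184.69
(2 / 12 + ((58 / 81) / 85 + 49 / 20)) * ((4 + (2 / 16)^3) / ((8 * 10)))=9875497 / 75202560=0.13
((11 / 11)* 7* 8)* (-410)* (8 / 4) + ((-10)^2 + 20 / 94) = -2153530 / 47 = -45819.79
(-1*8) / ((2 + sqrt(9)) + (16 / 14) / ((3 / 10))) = -168 / 185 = -0.91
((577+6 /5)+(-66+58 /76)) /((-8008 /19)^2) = 1851797 /641280640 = 0.00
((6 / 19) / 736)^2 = 9 / 48888064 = 0.00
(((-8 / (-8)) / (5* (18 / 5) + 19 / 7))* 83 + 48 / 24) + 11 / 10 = 2061 / 290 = 7.11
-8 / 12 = -2 / 3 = -0.67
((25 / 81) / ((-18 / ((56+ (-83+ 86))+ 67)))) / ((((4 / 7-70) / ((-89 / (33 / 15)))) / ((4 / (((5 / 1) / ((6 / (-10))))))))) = 43610 / 72171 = 0.60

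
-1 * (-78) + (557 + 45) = 680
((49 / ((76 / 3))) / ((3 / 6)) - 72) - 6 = -2817 / 38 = -74.13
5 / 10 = 1 / 2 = 0.50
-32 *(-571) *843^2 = 12984978528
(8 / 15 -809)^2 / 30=147064129 / 6750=21787.28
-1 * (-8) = 8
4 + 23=27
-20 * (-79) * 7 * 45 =497700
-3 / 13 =-0.23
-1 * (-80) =80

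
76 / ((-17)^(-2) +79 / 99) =1087218 / 11465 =94.83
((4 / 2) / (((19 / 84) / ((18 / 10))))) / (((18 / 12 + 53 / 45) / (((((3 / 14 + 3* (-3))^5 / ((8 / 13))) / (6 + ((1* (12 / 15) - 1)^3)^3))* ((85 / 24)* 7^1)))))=-4921561235806083984375 / 2355895298963584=-2089040.73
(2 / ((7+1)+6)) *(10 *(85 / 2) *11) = 4675 / 7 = 667.86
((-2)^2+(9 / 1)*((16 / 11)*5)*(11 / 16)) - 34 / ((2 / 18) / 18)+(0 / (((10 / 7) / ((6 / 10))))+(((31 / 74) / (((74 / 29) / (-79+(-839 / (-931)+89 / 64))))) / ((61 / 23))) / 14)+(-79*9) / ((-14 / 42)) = -926867158384873 / 278644814336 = -3326.34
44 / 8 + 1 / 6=17 / 3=5.67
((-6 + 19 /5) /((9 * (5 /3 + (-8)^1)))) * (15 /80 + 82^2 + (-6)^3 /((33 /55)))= 1120097 /4560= 245.64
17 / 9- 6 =-37 / 9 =-4.11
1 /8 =0.12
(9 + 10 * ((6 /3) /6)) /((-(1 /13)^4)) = -1056757 /3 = -352252.33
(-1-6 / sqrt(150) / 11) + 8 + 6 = 12.96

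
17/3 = 5.67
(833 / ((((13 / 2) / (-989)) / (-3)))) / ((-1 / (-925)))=4572295350 / 13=351715026.92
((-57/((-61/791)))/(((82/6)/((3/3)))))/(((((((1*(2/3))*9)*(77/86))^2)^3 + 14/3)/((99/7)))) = 36277866364160619/1140226519087659829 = 0.03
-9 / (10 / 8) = -36 / 5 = -7.20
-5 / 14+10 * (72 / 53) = 13.23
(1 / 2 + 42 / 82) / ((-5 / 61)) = -5063 / 410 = -12.35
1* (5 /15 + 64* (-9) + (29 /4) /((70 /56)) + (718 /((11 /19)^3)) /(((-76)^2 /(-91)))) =-100329769 /159720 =-628.16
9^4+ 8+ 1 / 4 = 6569.25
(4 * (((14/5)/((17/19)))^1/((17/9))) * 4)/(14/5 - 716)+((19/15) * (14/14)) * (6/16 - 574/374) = -204896551/136035768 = -1.51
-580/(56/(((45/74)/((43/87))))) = -567675/44548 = -12.74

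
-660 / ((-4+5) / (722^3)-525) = 248402251680 / 197592700199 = 1.26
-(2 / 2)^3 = -1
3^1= 3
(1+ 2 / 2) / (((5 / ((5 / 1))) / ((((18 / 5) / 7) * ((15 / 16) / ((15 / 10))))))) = 9 / 14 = 0.64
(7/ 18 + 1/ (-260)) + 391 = 915841/ 2340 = 391.39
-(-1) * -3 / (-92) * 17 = 51 / 92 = 0.55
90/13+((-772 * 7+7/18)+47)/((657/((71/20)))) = -67707937/3074760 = -22.02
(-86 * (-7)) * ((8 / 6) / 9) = 2408 / 27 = 89.19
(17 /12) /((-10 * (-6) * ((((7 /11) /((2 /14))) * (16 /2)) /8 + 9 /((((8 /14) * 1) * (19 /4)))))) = 3553 /1169280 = 0.00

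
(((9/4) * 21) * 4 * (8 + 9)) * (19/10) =61047/10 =6104.70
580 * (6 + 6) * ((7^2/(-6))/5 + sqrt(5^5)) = 377707.83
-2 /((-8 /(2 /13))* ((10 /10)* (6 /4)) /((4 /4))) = 1 /39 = 0.03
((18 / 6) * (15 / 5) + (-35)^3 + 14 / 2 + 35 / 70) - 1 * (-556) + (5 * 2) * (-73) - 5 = -86075 / 2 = -43037.50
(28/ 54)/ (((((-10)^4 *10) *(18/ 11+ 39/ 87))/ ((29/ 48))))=9251/ 6156000000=0.00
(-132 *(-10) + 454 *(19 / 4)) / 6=6953 / 12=579.42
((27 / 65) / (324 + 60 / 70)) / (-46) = -63 / 2266420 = -0.00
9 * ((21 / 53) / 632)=189 / 33496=0.01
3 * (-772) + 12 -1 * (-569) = -1735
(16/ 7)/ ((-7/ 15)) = -240/ 49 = -4.90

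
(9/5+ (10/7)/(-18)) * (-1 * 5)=-542/63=-8.60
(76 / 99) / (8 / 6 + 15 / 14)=1064 / 3333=0.32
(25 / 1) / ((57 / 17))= 425 / 57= 7.46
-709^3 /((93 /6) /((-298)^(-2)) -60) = -258.94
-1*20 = -20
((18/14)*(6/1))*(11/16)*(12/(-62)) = -891/868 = -1.03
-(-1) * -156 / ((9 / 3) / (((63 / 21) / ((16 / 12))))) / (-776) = 117 / 776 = 0.15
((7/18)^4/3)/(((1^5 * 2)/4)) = 2401/157464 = 0.02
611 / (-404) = -611 / 404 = -1.51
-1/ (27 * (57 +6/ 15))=-5/ 7749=-0.00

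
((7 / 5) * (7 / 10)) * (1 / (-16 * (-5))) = 49 / 4000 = 0.01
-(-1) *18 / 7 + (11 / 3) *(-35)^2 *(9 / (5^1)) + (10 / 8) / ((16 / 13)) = 3623687 / 448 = 8088.59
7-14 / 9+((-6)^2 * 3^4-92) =25465 / 9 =2829.44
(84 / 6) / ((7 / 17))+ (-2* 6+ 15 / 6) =49 / 2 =24.50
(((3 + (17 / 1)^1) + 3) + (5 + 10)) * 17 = 646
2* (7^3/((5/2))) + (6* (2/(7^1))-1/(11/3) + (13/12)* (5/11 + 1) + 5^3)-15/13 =6024971/15015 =401.26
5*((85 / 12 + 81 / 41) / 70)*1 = 4457 / 6888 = 0.65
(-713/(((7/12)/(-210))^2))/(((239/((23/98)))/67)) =-71197898400/11711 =-6079574.62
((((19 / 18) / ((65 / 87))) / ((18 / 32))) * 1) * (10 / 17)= 8816 / 5967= 1.48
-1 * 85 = -85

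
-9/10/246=-3/820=-0.00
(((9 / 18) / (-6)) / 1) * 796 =-199 / 3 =-66.33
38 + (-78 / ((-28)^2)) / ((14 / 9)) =208193 / 5488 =37.94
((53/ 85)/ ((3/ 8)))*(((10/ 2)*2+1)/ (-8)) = -2.29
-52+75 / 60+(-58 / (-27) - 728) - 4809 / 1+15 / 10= -603083 / 108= -5584.10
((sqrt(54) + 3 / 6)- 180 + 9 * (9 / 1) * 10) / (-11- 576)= -1.09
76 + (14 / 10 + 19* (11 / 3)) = 2206 / 15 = 147.07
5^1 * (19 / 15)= 19 / 3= 6.33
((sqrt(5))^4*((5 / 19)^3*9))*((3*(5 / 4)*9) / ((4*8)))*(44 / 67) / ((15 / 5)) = 13921875 / 14705696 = 0.95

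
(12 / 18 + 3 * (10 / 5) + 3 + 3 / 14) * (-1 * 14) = -415 / 3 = -138.33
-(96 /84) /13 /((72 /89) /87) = -9.45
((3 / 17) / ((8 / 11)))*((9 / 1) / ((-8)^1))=-297 / 1088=-0.27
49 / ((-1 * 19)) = -49 / 19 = -2.58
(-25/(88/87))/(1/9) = -19575/88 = -222.44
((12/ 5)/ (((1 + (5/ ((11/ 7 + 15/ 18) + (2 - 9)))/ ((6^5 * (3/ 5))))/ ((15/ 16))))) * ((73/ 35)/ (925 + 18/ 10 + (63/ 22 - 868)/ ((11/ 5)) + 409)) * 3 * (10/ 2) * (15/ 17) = 0.07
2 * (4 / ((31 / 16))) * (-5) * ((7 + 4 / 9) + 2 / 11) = -483200 / 3069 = -157.45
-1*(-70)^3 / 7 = 49000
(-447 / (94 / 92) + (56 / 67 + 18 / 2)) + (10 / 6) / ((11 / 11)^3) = -4024298 / 9447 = -425.99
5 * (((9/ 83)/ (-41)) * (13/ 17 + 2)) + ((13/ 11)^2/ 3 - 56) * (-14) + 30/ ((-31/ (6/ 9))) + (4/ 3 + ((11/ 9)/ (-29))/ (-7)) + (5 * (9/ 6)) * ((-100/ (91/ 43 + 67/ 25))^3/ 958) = 1150492177267738929243966349/ 1626862088750840429765508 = 707.18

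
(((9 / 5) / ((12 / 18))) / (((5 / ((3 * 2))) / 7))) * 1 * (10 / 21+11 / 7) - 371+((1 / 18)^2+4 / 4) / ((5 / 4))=-655609 / 2025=-323.76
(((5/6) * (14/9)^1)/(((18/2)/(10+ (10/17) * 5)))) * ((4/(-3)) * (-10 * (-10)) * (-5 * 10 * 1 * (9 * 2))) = 308000000/1377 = 223674.66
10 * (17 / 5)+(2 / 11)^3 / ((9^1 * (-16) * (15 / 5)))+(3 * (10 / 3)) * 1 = 3162455 / 71874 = 44.00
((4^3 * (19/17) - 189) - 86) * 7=-24213/17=-1424.29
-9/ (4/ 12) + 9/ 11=-288/ 11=-26.18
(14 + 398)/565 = 412/565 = 0.73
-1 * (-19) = 19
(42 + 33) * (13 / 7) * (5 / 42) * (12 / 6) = 1625 / 49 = 33.16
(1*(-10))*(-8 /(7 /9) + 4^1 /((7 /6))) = 480 /7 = 68.57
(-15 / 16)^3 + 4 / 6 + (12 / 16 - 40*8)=-3924877 / 12288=-319.41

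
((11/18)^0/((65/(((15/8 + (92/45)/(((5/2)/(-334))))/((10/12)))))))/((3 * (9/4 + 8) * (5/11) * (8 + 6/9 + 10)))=-5371003/279825000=-0.02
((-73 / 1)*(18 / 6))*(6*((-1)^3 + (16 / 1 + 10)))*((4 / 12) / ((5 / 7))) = -15330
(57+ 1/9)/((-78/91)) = -1799/27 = -66.63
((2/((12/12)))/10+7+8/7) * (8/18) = 1168/315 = 3.71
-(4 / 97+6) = -586 / 97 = -6.04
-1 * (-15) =15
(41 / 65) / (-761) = -41 / 49465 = -0.00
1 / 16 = 0.06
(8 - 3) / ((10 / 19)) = 19 / 2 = 9.50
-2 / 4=-0.50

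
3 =3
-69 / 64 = -1.08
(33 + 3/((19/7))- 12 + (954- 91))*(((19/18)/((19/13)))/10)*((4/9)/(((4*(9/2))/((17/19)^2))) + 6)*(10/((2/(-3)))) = -9620635726/1666737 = -5772.14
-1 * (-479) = 479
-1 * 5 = -5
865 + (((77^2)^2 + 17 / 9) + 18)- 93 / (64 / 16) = 35153902.64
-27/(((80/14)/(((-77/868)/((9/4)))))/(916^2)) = 24227742/155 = 156308.01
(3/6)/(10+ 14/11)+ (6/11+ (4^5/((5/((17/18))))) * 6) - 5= 47308559/40920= 1156.12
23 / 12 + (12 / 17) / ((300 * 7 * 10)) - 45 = -7690369 / 178500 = -43.08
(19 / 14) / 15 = 19 / 210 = 0.09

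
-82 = -82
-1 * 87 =-87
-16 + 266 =250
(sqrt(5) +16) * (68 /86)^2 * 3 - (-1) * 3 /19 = 3468 * sqrt(5) /1849 +1059819 /35131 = 34.36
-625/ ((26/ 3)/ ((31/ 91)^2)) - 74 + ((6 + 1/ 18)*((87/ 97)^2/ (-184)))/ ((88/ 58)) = -1351217851580869/ 16400991390784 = -82.39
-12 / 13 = -0.92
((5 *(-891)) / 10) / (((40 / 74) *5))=-32967 / 200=-164.84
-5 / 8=-0.62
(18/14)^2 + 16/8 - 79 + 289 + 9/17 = 178414/833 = 214.18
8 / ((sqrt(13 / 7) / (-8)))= -64 * sqrt(91) / 13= -46.96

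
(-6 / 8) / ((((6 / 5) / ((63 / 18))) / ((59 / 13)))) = -9.93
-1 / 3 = -0.33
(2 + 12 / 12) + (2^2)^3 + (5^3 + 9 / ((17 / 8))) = 3336 / 17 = 196.24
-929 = -929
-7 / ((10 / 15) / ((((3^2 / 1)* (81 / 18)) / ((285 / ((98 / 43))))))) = -27783 / 8170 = -3.40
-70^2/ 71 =-4900/ 71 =-69.01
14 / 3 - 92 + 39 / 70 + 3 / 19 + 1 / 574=-7084801 / 81795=-86.62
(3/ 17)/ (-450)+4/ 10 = 1019/ 2550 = 0.40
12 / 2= 6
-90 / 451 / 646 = -45 / 145673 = -0.00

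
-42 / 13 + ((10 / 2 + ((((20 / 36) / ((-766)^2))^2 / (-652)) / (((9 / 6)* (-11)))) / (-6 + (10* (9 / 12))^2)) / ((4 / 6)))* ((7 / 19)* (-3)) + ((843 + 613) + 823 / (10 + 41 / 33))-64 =446268512044654841557819039 / 306991289122661122931952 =1453.68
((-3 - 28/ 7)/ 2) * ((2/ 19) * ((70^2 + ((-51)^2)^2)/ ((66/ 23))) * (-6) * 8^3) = 558072965632/ 209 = 2670205577.19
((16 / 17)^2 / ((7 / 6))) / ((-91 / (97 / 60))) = -12416 / 920465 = -0.01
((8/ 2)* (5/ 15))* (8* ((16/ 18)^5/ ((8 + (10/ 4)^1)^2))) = 0.05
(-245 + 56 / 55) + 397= 8416 / 55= 153.02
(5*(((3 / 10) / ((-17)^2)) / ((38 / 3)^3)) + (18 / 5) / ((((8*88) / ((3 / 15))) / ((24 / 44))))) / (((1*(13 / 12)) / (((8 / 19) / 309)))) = 107531604 / 152552104265275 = 0.00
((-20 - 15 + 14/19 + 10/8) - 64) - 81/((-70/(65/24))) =-199775/2128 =-93.88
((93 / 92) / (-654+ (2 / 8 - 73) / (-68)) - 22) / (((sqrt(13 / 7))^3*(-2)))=14978401*sqrt(91) / 32872359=4.35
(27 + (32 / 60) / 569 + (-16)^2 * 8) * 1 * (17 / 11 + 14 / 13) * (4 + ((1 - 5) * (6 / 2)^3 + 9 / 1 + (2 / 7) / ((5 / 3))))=-41985665305 / 81367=-516003.60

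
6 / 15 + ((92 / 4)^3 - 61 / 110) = 1338353 / 110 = 12166.85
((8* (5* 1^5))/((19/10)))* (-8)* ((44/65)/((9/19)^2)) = -535040/1053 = -508.11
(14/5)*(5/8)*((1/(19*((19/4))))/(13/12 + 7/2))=84/19855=0.00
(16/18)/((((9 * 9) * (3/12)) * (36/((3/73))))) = 8/159651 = 0.00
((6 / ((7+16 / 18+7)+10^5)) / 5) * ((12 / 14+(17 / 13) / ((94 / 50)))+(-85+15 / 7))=-1341279 / 1374954685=-0.00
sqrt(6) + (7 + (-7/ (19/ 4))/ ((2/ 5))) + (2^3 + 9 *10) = sqrt(6) + 1925/ 19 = 103.77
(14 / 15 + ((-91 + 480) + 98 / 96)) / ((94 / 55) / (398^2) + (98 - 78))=40872944519 / 2090933928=19.55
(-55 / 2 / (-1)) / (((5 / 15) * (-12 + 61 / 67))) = -11055 / 1486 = -7.44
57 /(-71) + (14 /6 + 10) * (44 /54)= 53177 /5751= 9.25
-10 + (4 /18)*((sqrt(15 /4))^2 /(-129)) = -7745 /774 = -10.01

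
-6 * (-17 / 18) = 17 / 3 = 5.67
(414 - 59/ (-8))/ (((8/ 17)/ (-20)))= -286535/ 16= -17908.44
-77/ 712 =-0.11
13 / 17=0.76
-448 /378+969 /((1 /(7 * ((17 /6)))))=1037735 /54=19217.31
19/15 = 1.27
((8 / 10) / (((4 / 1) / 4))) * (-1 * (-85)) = 68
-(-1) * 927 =927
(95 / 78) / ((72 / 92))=2185 / 1404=1.56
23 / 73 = 0.32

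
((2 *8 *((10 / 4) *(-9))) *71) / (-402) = 4260 / 67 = 63.58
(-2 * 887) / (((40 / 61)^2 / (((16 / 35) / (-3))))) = 3300527 / 5250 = 628.67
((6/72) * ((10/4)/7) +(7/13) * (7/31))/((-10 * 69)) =-10247/46715760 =-0.00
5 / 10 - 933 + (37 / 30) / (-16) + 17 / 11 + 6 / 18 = -1638029 / 1760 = -930.70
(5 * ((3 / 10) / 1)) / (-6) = -1 / 4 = -0.25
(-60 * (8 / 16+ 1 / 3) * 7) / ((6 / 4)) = -700 / 3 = -233.33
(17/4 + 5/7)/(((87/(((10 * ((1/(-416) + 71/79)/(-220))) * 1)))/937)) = -1278856017/587082496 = -2.18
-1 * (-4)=4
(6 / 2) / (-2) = -3 / 2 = -1.50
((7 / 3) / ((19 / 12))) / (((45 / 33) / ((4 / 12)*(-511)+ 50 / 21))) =-155188 / 855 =-181.51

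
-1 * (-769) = 769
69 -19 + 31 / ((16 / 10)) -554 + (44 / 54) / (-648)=-8479021 / 17496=-484.63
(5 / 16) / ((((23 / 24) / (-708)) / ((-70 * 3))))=1115100 / 23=48482.61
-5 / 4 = -1.25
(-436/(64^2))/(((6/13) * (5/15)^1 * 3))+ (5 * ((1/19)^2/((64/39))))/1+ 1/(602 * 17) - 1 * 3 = -3.22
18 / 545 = 0.03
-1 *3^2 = -9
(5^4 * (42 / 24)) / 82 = 4375 / 328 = 13.34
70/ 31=2.26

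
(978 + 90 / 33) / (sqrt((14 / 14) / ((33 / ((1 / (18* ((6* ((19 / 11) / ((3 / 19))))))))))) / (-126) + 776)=154958832* sqrt(3) / 4100040770208757 + 5181729127110144 / 4100040770208757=1.26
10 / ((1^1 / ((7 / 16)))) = 35 / 8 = 4.38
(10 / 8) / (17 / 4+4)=5 / 33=0.15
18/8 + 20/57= 593/228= 2.60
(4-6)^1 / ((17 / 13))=-26 / 17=-1.53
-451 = -451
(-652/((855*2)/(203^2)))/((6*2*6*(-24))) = 6717067/738720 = 9.09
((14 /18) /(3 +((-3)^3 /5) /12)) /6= 70 /1377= 0.05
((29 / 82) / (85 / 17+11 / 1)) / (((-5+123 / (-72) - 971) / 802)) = -34887 / 1924130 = -0.02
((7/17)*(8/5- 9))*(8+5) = -3367/85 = -39.61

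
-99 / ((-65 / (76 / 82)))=3762 / 2665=1.41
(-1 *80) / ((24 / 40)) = -400 / 3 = -133.33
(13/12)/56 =0.02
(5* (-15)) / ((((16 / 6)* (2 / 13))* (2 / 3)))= -8775 / 32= -274.22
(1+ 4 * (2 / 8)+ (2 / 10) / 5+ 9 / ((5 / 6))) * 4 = 1284 / 25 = 51.36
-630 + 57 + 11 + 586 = 24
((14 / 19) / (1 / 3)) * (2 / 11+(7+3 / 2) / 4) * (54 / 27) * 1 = 4263 / 418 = 10.20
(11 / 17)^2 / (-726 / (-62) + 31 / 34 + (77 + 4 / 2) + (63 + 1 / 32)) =120032 / 44337071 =0.00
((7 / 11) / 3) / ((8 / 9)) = 21 / 88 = 0.24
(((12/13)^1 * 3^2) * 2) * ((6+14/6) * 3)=5400/13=415.38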